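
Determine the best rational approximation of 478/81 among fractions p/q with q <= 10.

Expand x = 478/81 as a continued fraction with the Euclidean algorithm:
  478 = 5*81 + 73, so a_0 = 5.
  81 = 1*73 + 8, so a_1 = 1.
  73 = 9*8 + 1, so a_2 = 9.
  8 = 8*1 + 0, so a_3 = 8.
so x = [5; 1, 9, 8].
Convergents (p_i = a_i*p_{i-1} + p_{i-2}, q_i = a_i*q_{i-1} + q_{i-2} with p_{-2}=0, p_{-1}=1, q_{-2}=1, q_{-1}=0), until the denominator exceeds 10:
  i=0: a_0=5, p_0 = 5*1 + 0 = 5, q_0 = 5*0 + 1 = 1.
  i=1: a_1=1, p_1 = 1*5 + 1 = 6, q_1 = 1*1 + 0 = 1.
  i=2: a_2=9, p_2 = 9*6 + 5 = 59, q_2 = 9*1 + 1 = 10.
  i=3: a_3=8, p_3 = 8*59 + 6 = 478, q_3 = 8*10 + 1 = 81.
q_3 = 81 > 10, so the last convergent with denominator <= 10 is p_2/q_2 = 59/10.
The closest fraction with denominator <= 10 is either p_2/q_2 or the intermediate fraction (k*p_2 + p_1)/(k*q_2 + q_1) with the largest k >= 1 whose denominator stays <= 10; these approach x as k grows, and every other convergent or intermediate fraction in range is farther away.
Largest k: floor((10 - q_1)/q_2) = floor((10 - 1)/10) = 0.
Since k = 0, no intermediate fraction beyond p_2/q_2 has denominator <= 10, so the convergent 59/10 is the closest (its error is |478*10 - 59*81|/(81*10) = 1/810).

59/10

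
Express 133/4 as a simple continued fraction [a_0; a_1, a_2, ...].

Run the Euclidean algorithm on 133 and 4; the successive quotients are the partial quotients a_0, a_1, ... (each step inverts the fractional part left over by the previous one):
  133 = 33*4 + 1, so a_0 = 33.
  4 = 4*1 + 0, so a_1 = 4.
The remainder reaches 0 after 2 divisions, so the expansion has 2 partial quotients, read off in order.

[33; 4]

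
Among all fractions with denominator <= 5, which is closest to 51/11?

14/3

Expand x = 51/11 as a continued fraction with the Euclidean algorithm:
  51 = 4*11 + 7, so a_0 = 4.
  11 = 1*7 + 4, so a_1 = 1.
  7 = 1*4 + 3, so a_2 = 1.
  4 = 1*3 + 1, so a_3 = 1.
  3 = 3*1 + 0, so a_4 = 3.
so x = [4; 1, 1, 1, 3].
Convergents (p_i = a_i*p_{i-1} + p_{i-2}, q_i = a_i*q_{i-1} + q_{i-2} with p_{-2}=0, p_{-1}=1, q_{-2}=1, q_{-1}=0), until the denominator exceeds 5:
  i=0: a_0=4, p_0 = 4*1 + 0 = 4, q_0 = 4*0 + 1 = 1.
  i=1: a_1=1, p_1 = 1*4 + 1 = 5, q_1 = 1*1 + 0 = 1.
  i=2: a_2=1, p_2 = 1*5 + 4 = 9, q_2 = 1*1 + 1 = 2.
  i=3: a_3=1, p_3 = 1*9 + 5 = 14, q_3 = 1*2 + 1 = 3.
  i=4: a_4=3, p_4 = 3*14 + 9 = 51, q_4 = 3*3 + 2 = 11.
q_4 = 11 > 5, so the last convergent with denominator <= 5 is p_3/q_3 = 14/3.
The closest fraction with denominator <= 5 is either p_3/q_3 or the intermediate fraction (k*p_3 + p_2)/(k*q_3 + q_2) with the largest k >= 1 whose denominator stays <= 5; these approach x as k grows, and every other convergent or intermediate fraction in range is farther away.
Largest k: floor((5 - q_2)/q_3) = floor((5 - 2)/3) = 1.
That gives (1*14 + 9)/(1*3 + 2) = 23/5.
Compare the errors: |x - 14/3| = |51*3 - 14*11|/(11*3) = 1/33, and |x - 23/5| = |51*5 - 23*11|/(11*5) = 2/55.
Cross-multiplying, 1*55 = 55 < 66 = 2*33, so 1/33 is smaller: the convergent 14/3 is closer to x than 23/5.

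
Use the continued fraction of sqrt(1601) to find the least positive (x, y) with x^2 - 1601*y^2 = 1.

(x, y) = (3201, 80)

First expand sqrt(1601) as a continued fraction. With x_i = (sqrt(1601) + m_i)/d_i and (m_0, d_0) = (0, 1): a_0 = floor(sqrt(1601)) = 40, since 40^2 = 1600 <= 1601 < 1681 = 41^2.
Iterate m_{i+1} = d_i*a_i - m_i, d_{i+1} = (1601 - m_{i+1}^2)/d_i, a_{i+1} = floor((a_0 + m_{i+1})/d_{i+1}):
  m_1 = 1*40 - 0 = 40, d_1 = (1601 - 40^2)/1 = 1/1 = 1, a_1 = floor((40 + 40)/1) = 80.
  m_2 = 1*80 - 40 = 40, d_2 = (1601 - 40^2)/1 = 1/1 = 1: (m_2, d_2) = (m_1, d_1) = (40, 1), so from here the quotient a_1 repeats; the period length is 1.
So sqrt(1601) = [40; (80)] with period length k = 1.
k is odd, so (p_{k-1}, q_{k-1}) only solves x^2 - 1601y^2 = -1 and the fundamental solution of x^2 - 1601y^2 = 1 is (p_{2k-1}, q_{2k-1}) = (p_1, q_1); compute convergents through index 1, running through the period twice.
Convergents (p_i = a_i*p_{i-1} + p_{i-2}, q_i = a_i*q_{i-1} + q_{i-2} with p_{-2}=0, p_{-1}=1, q_{-2}=1, q_{-1}=0):
  i=0: a_0=40, p_0 = 40*1 + 0 = 40, q_0 = 40*0 + 1 = 1.
  i=1: a_1=80, p_1 = 80*40 + 1 = 3201, q_1 = 80*1 + 0 = 80.
Indeed p_0^2 - 1601*q_0^2 = 1600 - 1601 = -1, not +1.
Check: 3201^2 - 1601*80^2 = 10246401 - 10246400 = 1, so (x, y) = (3201, 80) solves the equation, and by the theorem it is the least positive solution.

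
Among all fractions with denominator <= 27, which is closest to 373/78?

110/23

Expand x = 373/78 as a continued fraction with the Euclidean algorithm:
  373 = 4*78 + 61, so a_0 = 4.
  78 = 1*61 + 17, so a_1 = 1.
  61 = 3*17 + 10, so a_2 = 3.
  17 = 1*10 + 7, so a_3 = 1.
  10 = 1*7 + 3, so a_4 = 1.
  7 = 2*3 + 1, so a_5 = 2.
  3 = 3*1 + 0, so a_6 = 3.
so x = [4; 1, 3, 1, 1, 2, 3].
Convergents (p_i = a_i*p_{i-1} + p_{i-2}, q_i = a_i*q_{i-1} + q_{i-2} with p_{-2}=0, p_{-1}=1, q_{-2}=1, q_{-1}=0), until the denominator exceeds 27:
  i=0: a_0=4, p_0 = 4*1 + 0 = 4, q_0 = 4*0 + 1 = 1.
  i=1: a_1=1, p_1 = 1*4 + 1 = 5, q_1 = 1*1 + 0 = 1.
  i=2: a_2=3, p_2 = 3*5 + 4 = 19, q_2 = 3*1 + 1 = 4.
  i=3: a_3=1, p_3 = 1*19 + 5 = 24, q_3 = 1*4 + 1 = 5.
  i=4: a_4=1, p_4 = 1*24 + 19 = 43, q_4 = 1*5 + 4 = 9.
  i=5: a_5=2, p_5 = 2*43 + 24 = 110, q_5 = 2*9 + 5 = 23.
  i=6: a_6=3, p_6 = 3*110 + 43 = 373, q_6 = 3*23 + 9 = 78.
q_6 = 78 > 27, so the last convergent with denominator <= 27 is p_5/q_5 = 110/23.
The closest fraction with denominator <= 27 is either p_5/q_5 or the intermediate fraction (k*p_5 + p_4)/(k*q_5 + q_4) with the largest k >= 1 whose denominator stays <= 27; these approach x as k grows, and every other convergent or intermediate fraction in range is farther away.
Largest k: floor((27 - q_4)/q_5) = floor((27 - 9)/23) = 0.
Since k = 0, no intermediate fraction beyond p_5/q_5 has denominator <= 27, so the convergent 110/23 is the closest (its error is |373*23 - 110*78|/(78*23) = 1/1794).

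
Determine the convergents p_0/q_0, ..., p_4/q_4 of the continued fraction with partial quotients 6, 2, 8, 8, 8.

6/1, 13/2, 110/17, 893/138, 7254/1121

Using the convergent recurrence p_i = a_i*p_{i-1} + p_{i-2}, q_i = a_i*q_{i-1} + q_{i-2} with p_{-2}=0, p_{-1}=1, q_{-2}=1, q_{-1}=0:
  i=0: a_0=6, p_0 = 6*1 + 0 = 6, q_0 = 6*0 + 1 = 1.
  i=1: a_1=2, p_1 = 2*6 + 1 = 13, q_1 = 2*1 + 0 = 2.
  i=2: a_2=8, p_2 = 8*13 + 6 = 110, q_2 = 8*2 + 1 = 17.
  i=3: a_3=8, p_3 = 8*110 + 13 = 893, q_3 = 8*17 + 2 = 138.
  i=4: a_4=8, p_4 = 8*893 + 110 = 7254, q_4 = 8*138 + 17 = 1121.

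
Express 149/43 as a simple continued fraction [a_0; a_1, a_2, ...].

[3; 2, 6, 1, 2]

Run the Euclidean algorithm on 149 and 43; the successive quotients are the partial quotients a_0, a_1, ... (each step inverts the fractional part left over by the previous one):
  149 = 3*43 + 20, so a_0 = 3.
  43 = 2*20 + 3, so a_1 = 2.
  20 = 6*3 + 2, so a_2 = 6.
  3 = 1*2 + 1, so a_3 = 1.
  2 = 2*1 + 0, so a_4 = 2.
The remainder reaches 0 after 5 divisions, so the expansion has 5 partial quotients, read off in order.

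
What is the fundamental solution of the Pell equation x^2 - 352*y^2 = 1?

(x, y) = (77617, 4137)

First expand sqrt(352) as a continued fraction. With x_i = (sqrt(352) + m_i)/d_i and (m_0, d_0) = (0, 1): a_0 = floor(sqrt(352)) = 18, since 18^2 = 324 <= 352 < 361 = 19^2.
Iterate m_{i+1} = d_i*a_i - m_i, d_{i+1} = (352 - m_{i+1}^2)/d_i, a_{i+1} = floor((a_0 + m_{i+1})/d_{i+1}):
  m_1 = 1*18 - 0 = 18, d_1 = (352 - 18^2)/1 = 28/1 = 28, a_1 = floor((18 + 18)/28) = 1.
  m_2 = 28*1 - 18 = 10, d_2 = (352 - 10^2)/28 = 252/28 = 9, a_2 = floor((18 + 10)/9) = 3.
  m_3 = 9*3 - 10 = 17, d_3 = (352 - 17^2)/9 = 63/9 = 7, a_3 = floor((18 + 17)/7) = 5.
  m_4 = 7*5 - 17 = 18, d_4 = (352 - 18^2)/7 = 28/7 = 4, a_4 = floor((18 + 18)/4) = 9.
  m_5 = 4*9 - 18 = 18, d_5 = (352 - 18^2)/4 = 28/4 = 7, a_5 = floor((18 + 18)/7) = 5.
  m_6 = 7*5 - 18 = 17, d_6 = (352 - 17^2)/7 = 63/7 = 9, a_6 = floor((18 + 17)/9) = 3.
  m_7 = 9*3 - 17 = 10, d_7 = (352 - 10^2)/9 = 252/9 = 28, a_7 = floor((18 + 10)/28) = 1.
  m_8 = 28*1 - 10 = 18, d_8 = (352 - 18^2)/28 = 28/28 = 1, a_8 = floor((18 + 18)/1) = 36.
  m_9 = 1*36 - 18 = 18, d_9 = (352 - 18^2)/1 = 28/1 = 28: (m_9, d_9) = (m_1, d_1) = (18, 28), so from here the quotients repeat a_1, ..., a_8; the period length is 8.
So sqrt(352) = [18; (1, 3, 5, 9, 5, 3, 1, 36)] with period length k = 8.
k is even, so the fundamental solution of x^2 - 352y^2 = 1 is (p_{k-1}, q_{k-1}) = (p_7, q_7); compute convergents through index 7.
Convergents (p_i = a_i*p_{i-1} + p_{i-2}, q_i = a_i*q_{i-1} + q_{i-2} with p_{-2}=0, p_{-1}=1, q_{-2}=1, q_{-1}=0):
  i=0: a_0=18, p_0 = 18*1 + 0 = 18, q_0 = 18*0 + 1 = 1.
  i=1: a_1=1, p_1 = 1*18 + 1 = 19, q_1 = 1*1 + 0 = 1.
  i=2: a_2=3, p_2 = 3*19 + 18 = 75, q_2 = 3*1 + 1 = 4.
  i=3: a_3=5, p_3 = 5*75 + 19 = 394, q_3 = 5*4 + 1 = 21.
  i=4: a_4=9, p_4 = 9*394 + 75 = 3621, q_4 = 9*21 + 4 = 193.
  i=5: a_5=5, p_5 = 5*3621 + 394 = 18499, q_5 = 5*193 + 21 = 986.
  i=6: a_6=3, p_6 = 3*18499 + 3621 = 59118, q_6 = 3*986 + 193 = 3151.
  i=7: a_7=1, p_7 = 1*59118 + 18499 = 77617, q_7 = 1*3151 + 986 = 4137.
Check: 77617^2 - 352*4137^2 = 6024398689 - 6024398688 = 1, so (x, y) = (77617, 4137) solves the equation, and by the theorem it is the least positive solution.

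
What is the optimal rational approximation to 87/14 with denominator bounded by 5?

31/5

Expand x = 87/14 as a continued fraction with the Euclidean algorithm:
  87 = 6*14 + 3, so a_0 = 6.
  14 = 4*3 + 2, so a_1 = 4.
  3 = 1*2 + 1, so a_2 = 1.
  2 = 2*1 + 0, so a_3 = 2.
so x = [6; 4, 1, 2].
Convergents (p_i = a_i*p_{i-1} + p_{i-2}, q_i = a_i*q_{i-1} + q_{i-2} with p_{-2}=0, p_{-1}=1, q_{-2}=1, q_{-1}=0), until the denominator exceeds 5:
  i=0: a_0=6, p_0 = 6*1 + 0 = 6, q_0 = 6*0 + 1 = 1.
  i=1: a_1=4, p_1 = 4*6 + 1 = 25, q_1 = 4*1 + 0 = 4.
  i=2: a_2=1, p_2 = 1*25 + 6 = 31, q_2 = 1*4 + 1 = 5.
  i=3: a_3=2, p_3 = 2*31 + 25 = 87, q_3 = 2*5 + 4 = 14.
q_3 = 14 > 5, so the last convergent with denominator <= 5 is p_2/q_2 = 31/5.
The closest fraction with denominator <= 5 is either p_2/q_2 or the intermediate fraction (k*p_2 + p_1)/(k*q_2 + q_1) with the largest k >= 1 whose denominator stays <= 5; these approach x as k grows, and every other convergent or intermediate fraction in range is farther away.
Largest k: floor((5 - q_1)/q_2) = floor((5 - 4)/5) = 0.
Since k = 0, no intermediate fraction beyond p_2/q_2 has denominator <= 5, so the convergent 31/5 is the closest (its error is |87*5 - 31*14|/(14*5) = 1/70).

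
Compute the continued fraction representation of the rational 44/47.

[0; 1, 14, 1, 2]

Run the Euclidean algorithm on 44 and 47; the successive quotients are the partial quotients a_0, a_1, ... (each step inverts the fractional part left over by the previous one):
  44 = 0*47 + 44, so a_0 = 0.
  47 = 1*44 + 3, so a_1 = 1.
  44 = 14*3 + 2, so a_2 = 14.
  3 = 1*2 + 1, so a_3 = 1.
  2 = 2*1 + 0, so a_4 = 2.
The remainder reaches 0 after 5 divisions, so the expansion has 5 partial quotients, read off in order.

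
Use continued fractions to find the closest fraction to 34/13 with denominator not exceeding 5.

Expand x = 34/13 as a continued fraction with the Euclidean algorithm:
  34 = 2*13 + 8, so a_0 = 2.
  13 = 1*8 + 5, so a_1 = 1.
  8 = 1*5 + 3, so a_2 = 1.
  5 = 1*3 + 2, so a_3 = 1.
  3 = 1*2 + 1, so a_4 = 1.
  2 = 2*1 + 0, so a_5 = 2.
so x = [2; 1, 1, 1, 1, 2].
Convergents (p_i = a_i*p_{i-1} + p_{i-2}, q_i = a_i*q_{i-1} + q_{i-2} with p_{-2}=0, p_{-1}=1, q_{-2}=1, q_{-1}=0), until the denominator exceeds 5:
  i=0: a_0=2, p_0 = 2*1 + 0 = 2, q_0 = 2*0 + 1 = 1.
  i=1: a_1=1, p_1 = 1*2 + 1 = 3, q_1 = 1*1 + 0 = 1.
  i=2: a_2=1, p_2 = 1*3 + 2 = 5, q_2 = 1*1 + 1 = 2.
  i=3: a_3=1, p_3 = 1*5 + 3 = 8, q_3 = 1*2 + 1 = 3.
  i=4: a_4=1, p_4 = 1*8 + 5 = 13, q_4 = 1*3 + 2 = 5.
  i=5: a_5=2, p_5 = 2*13 + 8 = 34, q_5 = 2*5 + 3 = 13.
q_5 = 13 > 5, so the last convergent with denominator <= 5 is p_4/q_4 = 13/5.
The closest fraction with denominator <= 5 is either p_4/q_4 or the intermediate fraction (k*p_4 + p_3)/(k*q_4 + q_3) with the largest k >= 1 whose denominator stays <= 5; these approach x as k grows, and every other convergent or intermediate fraction in range is farther away.
Largest k: floor((5 - q_3)/q_4) = floor((5 - 3)/5) = 0.
Since k = 0, no intermediate fraction beyond p_4/q_4 has denominator <= 5, so the convergent 13/5 is the closest (its error is |34*5 - 13*13|/(13*5) = 1/65).

13/5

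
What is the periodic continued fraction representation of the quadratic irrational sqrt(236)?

Write x_i = (sqrt(236) + m_i)/d_i with (m_0, d_0) = (0, 1). a_0 = floor(sqrt(236)) = 15, since 15^2 = 225 <= 236 < 256 = 16^2.
Iterate m_{i+1} = d_i*a_i - m_i, d_{i+1} = (236 - m_{i+1}^2)/d_i, a_{i+1} = floor((a_0 + m_{i+1})/d_{i+1}):
  m_1 = 1*15 - 0 = 15, d_1 = (236 - 15^2)/1 = 11/1 = 11, a_1 = floor((15 + 15)/11) = 2.
  m_2 = 11*2 - 15 = 7, d_2 = (236 - 7^2)/11 = 187/11 = 17, a_2 = floor((15 + 7)/17) = 1.
  m_3 = 17*1 - 7 = 10, d_3 = (236 - 10^2)/17 = 136/17 = 8, a_3 = floor((15 + 10)/8) = 3.
  m_4 = 8*3 - 10 = 14, d_4 = (236 - 14^2)/8 = 40/8 = 5, a_4 = floor((15 + 14)/5) = 5.
  m_5 = 5*5 - 14 = 11, d_5 = (236 - 11^2)/5 = 115/5 = 23, a_5 = floor((15 + 11)/23) = 1.
  m_6 = 23*1 - 11 = 12, d_6 = (236 - 12^2)/23 = 92/23 = 4, a_6 = floor((15 + 12)/4) = 6.
  m_7 = 4*6 - 12 = 12, d_7 = (236 - 12^2)/4 = 92/4 = 23, a_7 = floor((15 + 12)/23) = 1.
  m_8 = 23*1 - 12 = 11, d_8 = (236 - 11^2)/23 = 115/23 = 5, a_8 = floor((15 + 11)/5) = 5.
  m_9 = 5*5 - 11 = 14, d_9 = (236 - 14^2)/5 = 40/5 = 8, a_9 = floor((15 + 14)/8) = 3.
  m_10 = 8*3 - 14 = 10, d_10 = (236 - 10^2)/8 = 136/8 = 17, a_10 = floor((15 + 10)/17) = 1.
  m_11 = 17*1 - 10 = 7, d_11 = (236 - 7^2)/17 = 187/17 = 11, a_11 = floor((15 + 7)/11) = 2.
  m_12 = 11*2 - 7 = 15, d_12 = (236 - 15^2)/11 = 11/11 = 1, a_12 = floor((15 + 15)/1) = 30.
  m_13 = 1*30 - 15 = 15, d_13 = (236 - 15^2)/1 = 11/1 = 11: (m_13, d_13) = (m_1, d_1) = (15, 11), so from here the quotients repeat a_1, ..., a_12; the period length is 12.
Hence the expansion of sqrt(236) is a_0 = 15 followed by the repeating block 2, 1, 3, 5, 1, 6, 1, 5, 3, 1, 2, 30 (period 12).

[15; (2, 1, 3, 5, 1, 6, 1, 5, 3, 1, 2, 30)]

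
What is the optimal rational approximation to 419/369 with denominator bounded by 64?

Expand x = 419/369 as a continued fraction with the Euclidean algorithm:
  419 = 1*369 + 50, so a_0 = 1.
  369 = 7*50 + 19, so a_1 = 7.
  50 = 2*19 + 12, so a_2 = 2.
  19 = 1*12 + 7, so a_3 = 1.
  12 = 1*7 + 5, so a_4 = 1.
  7 = 1*5 + 2, so a_5 = 1.
  5 = 2*2 + 1, so a_6 = 2.
  2 = 2*1 + 0, so a_7 = 2.
so x = [1; 7, 2, 1, 1, 1, 2, 2].
Convergents (p_i = a_i*p_{i-1} + p_{i-2}, q_i = a_i*q_{i-1} + q_{i-2} with p_{-2}=0, p_{-1}=1, q_{-2}=1, q_{-1}=0), until the denominator exceeds 64:
  i=0: a_0=1, p_0 = 1*1 + 0 = 1, q_0 = 1*0 + 1 = 1.
  i=1: a_1=7, p_1 = 7*1 + 1 = 8, q_1 = 7*1 + 0 = 7.
  i=2: a_2=2, p_2 = 2*8 + 1 = 17, q_2 = 2*7 + 1 = 15.
  i=3: a_3=1, p_3 = 1*17 + 8 = 25, q_3 = 1*15 + 7 = 22.
  i=4: a_4=1, p_4 = 1*25 + 17 = 42, q_4 = 1*22 + 15 = 37.
  i=5: a_5=1, p_5 = 1*42 + 25 = 67, q_5 = 1*37 + 22 = 59.
  i=6: a_6=2, p_6 = 2*67 + 42 = 176, q_6 = 2*59 + 37 = 155.
q_6 = 155 > 64, so the last convergent with denominator <= 64 is p_5/q_5 = 67/59.
The closest fraction with denominator <= 64 is either p_5/q_5 or the intermediate fraction (k*p_5 + p_4)/(k*q_5 + q_4) with the largest k >= 1 whose denominator stays <= 64; these approach x as k grows, and every other convergent or intermediate fraction in range is farther away.
Largest k: floor((64 - q_4)/q_5) = floor((64 - 37)/59) = 0.
Since k = 0, no intermediate fraction beyond p_5/q_5 has denominator <= 64, so the convergent 67/59 is the closest (its error is |419*59 - 67*369|/(369*59) = 2/21771).

67/59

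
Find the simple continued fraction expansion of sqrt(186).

[13; (1, 1, 1, 3, 4, 3, 1, 1, 1, 26)]

Write x_i = (sqrt(186) + m_i)/d_i with (m_0, d_0) = (0, 1). a_0 = floor(sqrt(186)) = 13, since 13^2 = 169 <= 186 < 196 = 14^2.
Iterate m_{i+1} = d_i*a_i - m_i, d_{i+1} = (186 - m_{i+1}^2)/d_i, a_{i+1} = floor((a_0 + m_{i+1})/d_{i+1}):
  m_1 = 1*13 - 0 = 13, d_1 = (186 - 13^2)/1 = 17/1 = 17, a_1 = floor((13 + 13)/17) = 1.
  m_2 = 17*1 - 13 = 4, d_2 = (186 - 4^2)/17 = 170/17 = 10, a_2 = floor((13 + 4)/10) = 1.
  m_3 = 10*1 - 4 = 6, d_3 = (186 - 6^2)/10 = 150/10 = 15, a_3 = floor((13 + 6)/15) = 1.
  m_4 = 15*1 - 6 = 9, d_4 = (186 - 9^2)/15 = 105/15 = 7, a_4 = floor((13 + 9)/7) = 3.
  m_5 = 7*3 - 9 = 12, d_5 = (186 - 12^2)/7 = 42/7 = 6, a_5 = floor((13 + 12)/6) = 4.
  m_6 = 6*4 - 12 = 12, d_6 = (186 - 12^2)/6 = 42/6 = 7, a_6 = floor((13 + 12)/7) = 3.
  m_7 = 7*3 - 12 = 9, d_7 = (186 - 9^2)/7 = 105/7 = 15, a_7 = floor((13 + 9)/15) = 1.
  m_8 = 15*1 - 9 = 6, d_8 = (186 - 6^2)/15 = 150/15 = 10, a_8 = floor((13 + 6)/10) = 1.
  m_9 = 10*1 - 6 = 4, d_9 = (186 - 4^2)/10 = 170/10 = 17, a_9 = floor((13 + 4)/17) = 1.
  m_10 = 17*1 - 4 = 13, d_10 = (186 - 13^2)/17 = 17/17 = 1, a_10 = floor((13 + 13)/1) = 26.
  m_11 = 1*26 - 13 = 13, d_11 = (186 - 13^2)/1 = 17/1 = 17: (m_11, d_11) = (m_1, d_1) = (13, 17), so from here the quotients repeat a_1, ..., a_10; the period length is 10.
Hence the expansion of sqrt(186) is a_0 = 13 followed by the repeating block 1, 1, 1, 3, 4, 3, 1, 1, 1, 26 (period 10).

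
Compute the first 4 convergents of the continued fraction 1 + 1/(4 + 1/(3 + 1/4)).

1/1, 5/4, 16/13, 69/56

Using the convergent recurrence p_i = a_i*p_{i-1} + p_{i-2}, q_i = a_i*q_{i-1} + q_{i-2} with p_{-2}=0, p_{-1}=1, q_{-2}=1, q_{-1}=0:
  i=0: a_0=1, p_0 = 1*1 + 0 = 1, q_0 = 1*0 + 1 = 1.
  i=1: a_1=4, p_1 = 4*1 + 1 = 5, q_1 = 4*1 + 0 = 4.
  i=2: a_2=3, p_2 = 3*5 + 1 = 16, q_2 = 3*4 + 1 = 13.
  i=3: a_3=4, p_3 = 4*16 + 5 = 69, q_3 = 4*13 + 4 = 56.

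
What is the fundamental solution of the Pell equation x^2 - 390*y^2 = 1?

First expand sqrt(390) as a continued fraction. With x_i = (sqrt(390) + m_i)/d_i and (m_0, d_0) = (0, 1): a_0 = floor(sqrt(390)) = 19, since 19^2 = 361 <= 390 < 400 = 20^2.
Iterate m_{i+1} = d_i*a_i - m_i, d_{i+1} = (390 - m_{i+1}^2)/d_i, a_{i+1} = floor((a_0 + m_{i+1})/d_{i+1}):
  m_1 = 1*19 - 0 = 19, d_1 = (390 - 19^2)/1 = 29/1 = 29, a_1 = floor((19 + 19)/29) = 1.
  m_2 = 29*1 - 19 = 10, d_2 = (390 - 10^2)/29 = 290/29 = 10, a_2 = floor((19 + 10)/10) = 2.
  m_3 = 10*2 - 10 = 10, d_3 = (390 - 10^2)/10 = 290/10 = 29, a_3 = floor((19 + 10)/29) = 1.
  m_4 = 29*1 - 10 = 19, d_4 = (390 - 19^2)/29 = 29/29 = 1, a_4 = floor((19 + 19)/1) = 38.
  m_5 = 1*38 - 19 = 19, d_5 = (390 - 19^2)/1 = 29/1 = 29: (m_5, d_5) = (m_1, d_1) = (19, 29), so from here the quotients repeat a_1, ..., a_4; the period length is 4.
So sqrt(390) = [19; (1, 2, 1, 38)] with period length k = 4.
k is even, so the fundamental solution of x^2 - 390y^2 = 1 is (p_{k-1}, q_{k-1}) = (p_3, q_3); compute convergents through index 3.
Convergents (p_i = a_i*p_{i-1} + p_{i-2}, q_i = a_i*q_{i-1} + q_{i-2} with p_{-2}=0, p_{-1}=1, q_{-2}=1, q_{-1}=0):
  i=0: a_0=19, p_0 = 19*1 + 0 = 19, q_0 = 19*0 + 1 = 1.
  i=1: a_1=1, p_1 = 1*19 + 1 = 20, q_1 = 1*1 + 0 = 1.
  i=2: a_2=2, p_2 = 2*20 + 19 = 59, q_2 = 2*1 + 1 = 3.
  i=3: a_3=1, p_3 = 1*59 + 20 = 79, q_3 = 1*3 + 1 = 4.
Check: 79^2 - 390*4^2 = 6241 - 6240 = 1, so (x, y) = (79, 4) solves the equation, and by the theorem it is the least positive solution.

(x, y) = (79, 4)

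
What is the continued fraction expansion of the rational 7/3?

[2; 3]

Run the Euclidean algorithm on 7 and 3; the successive quotients are the partial quotients a_0, a_1, ... (each step inverts the fractional part left over by the previous one):
  7 = 2*3 + 1, so a_0 = 2.
  3 = 3*1 + 0, so a_1 = 3.
The remainder reaches 0 after 2 divisions, so the expansion has 2 partial quotients, read off in order.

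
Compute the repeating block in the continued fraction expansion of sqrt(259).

Write x_i = (sqrt(259) + m_i)/d_i with (m_0, d_0) = (0, 1). a_0 = floor(sqrt(259)) = 16, since 16^2 = 256 <= 259 < 289 = 17^2.
Iterate m_{i+1} = d_i*a_i - m_i, d_{i+1} = (259 - m_{i+1}^2)/d_i, a_{i+1} = floor((a_0 + m_{i+1})/d_{i+1}):
  m_1 = 1*16 - 0 = 16, d_1 = (259 - 16^2)/1 = 3/1 = 3, a_1 = floor((16 + 16)/3) = 10.
  m_2 = 3*10 - 16 = 14, d_2 = (259 - 14^2)/3 = 63/3 = 21, a_2 = floor((16 + 14)/21) = 1.
  m_3 = 21*1 - 14 = 7, d_3 = (259 - 7^2)/21 = 210/21 = 10, a_3 = floor((16 + 7)/10) = 2.
  m_4 = 10*2 - 7 = 13, d_4 = (259 - 13^2)/10 = 90/10 = 9, a_4 = floor((16 + 13)/9) = 3.
  m_5 = 9*3 - 13 = 14, d_5 = (259 - 14^2)/9 = 63/9 = 7, a_5 = floor((16 + 14)/7) = 4.
  m_6 = 7*4 - 14 = 14, d_6 = (259 - 14^2)/7 = 63/7 = 9, a_6 = floor((16 + 14)/9) = 3.
  m_7 = 9*3 - 14 = 13, d_7 = (259 - 13^2)/9 = 90/9 = 10, a_7 = floor((16 + 13)/10) = 2.
  m_8 = 10*2 - 13 = 7, d_8 = (259 - 7^2)/10 = 210/10 = 21, a_8 = floor((16 + 7)/21) = 1.
  m_9 = 21*1 - 7 = 14, d_9 = (259 - 14^2)/21 = 63/21 = 3, a_9 = floor((16 + 14)/3) = 10.
  m_10 = 3*10 - 14 = 16, d_10 = (259 - 16^2)/3 = 3/3 = 1, a_10 = floor((16 + 16)/1) = 32.
  m_11 = 1*32 - 16 = 16, d_11 = (259 - 16^2)/1 = 3/1 = 3: (m_11, d_11) = (m_1, d_1) = (16, 3), so from here the quotients repeat a_1, ..., a_10; the period length is 10.
Hence the expansion of sqrt(259) is a_0 = 16 followed by the repeating block 10, 1, 2, 3, 4, 3, 2, 1, 10, 32 (period 10).

[16; (10, 1, 2, 3, 4, 3, 2, 1, 10, 32)]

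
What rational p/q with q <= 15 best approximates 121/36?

Expand x = 121/36 as a continued fraction with the Euclidean algorithm:
  121 = 3*36 + 13, so a_0 = 3.
  36 = 2*13 + 10, so a_1 = 2.
  13 = 1*10 + 3, so a_2 = 1.
  10 = 3*3 + 1, so a_3 = 3.
  3 = 3*1 + 0, so a_4 = 3.
so x = [3; 2, 1, 3, 3].
Convergents (p_i = a_i*p_{i-1} + p_{i-2}, q_i = a_i*q_{i-1} + q_{i-2} with p_{-2}=0, p_{-1}=1, q_{-2}=1, q_{-1}=0), until the denominator exceeds 15:
  i=0: a_0=3, p_0 = 3*1 + 0 = 3, q_0 = 3*0 + 1 = 1.
  i=1: a_1=2, p_1 = 2*3 + 1 = 7, q_1 = 2*1 + 0 = 2.
  i=2: a_2=1, p_2 = 1*7 + 3 = 10, q_2 = 1*2 + 1 = 3.
  i=3: a_3=3, p_3 = 3*10 + 7 = 37, q_3 = 3*3 + 2 = 11.
  i=4: a_4=3, p_4 = 3*37 + 10 = 121, q_4 = 3*11 + 3 = 36.
q_4 = 36 > 15, so the last convergent with denominator <= 15 is p_3/q_3 = 37/11.
The closest fraction with denominator <= 15 is either p_3/q_3 or the intermediate fraction (k*p_3 + p_2)/(k*q_3 + q_2) with the largest k >= 1 whose denominator stays <= 15; these approach x as k grows, and every other convergent or intermediate fraction in range is farther away.
Largest k: floor((15 - q_2)/q_3) = floor((15 - 3)/11) = 1.
That gives (1*37 + 10)/(1*11 + 3) = 47/14.
Compare the errors: |x - 37/11| = |121*11 - 37*36|/(36*11) = 1/396, and |x - 47/14| = |121*14 - 47*36|/(36*14) = 2/504.
Cross-multiplying, 1*504 = 504 < 792 = 2*396, so 1/396 is smaller: the convergent 37/11 is closer to x than 47/14.

37/11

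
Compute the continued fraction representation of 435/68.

Run the Euclidean algorithm on 435 and 68; the successive quotients are the partial quotients a_0, a_1, ... (each step inverts the fractional part left over by the previous one):
  435 = 6*68 + 27, so a_0 = 6.
  68 = 2*27 + 14, so a_1 = 2.
  27 = 1*14 + 13, so a_2 = 1.
  14 = 1*13 + 1, so a_3 = 1.
  13 = 13*1 + 0, so a_4 = 13.
The remainder reaches 0 after 5 divisions, so the expansion has 5 partial quotients, read off in order.

[6; 2, 1, 1, 13]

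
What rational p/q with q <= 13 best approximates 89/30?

Expand x = 89/30 as a continued fraction with the Euclidean algorithm:
  89 = 2*30 + 29, so a_0 = 2.
  30 = 1*29 + 1, so a_1 = 1.
  29 = 29*1 + 0, so a_2 = 29.
so x = [2; 1, 29].
Convergents (p_i = a_i*p_{i-1} + p_{i-2}, q_i = a_i*q_{i-1} + q_{i-2} with p_{-2}=0, p_{-1}=1, q_{-2}=1, q_{-1}=0), until the denominator exceeds 13:
  i=0: a_0=2, p_0 = 2*1 + 0 = 2, q_0 = 2*0 + 1 = 1.
  i=1: a_1=1, p_1 = 1*2 + 1 = 3, q_1 = 1*1 + 0 = 1.
  i=2: a_2=29, p_2 = 29*3 + 2 = 89, q_2 = 29*1 + 1 = 30.
q_2 = 30 > 13, so the last convergent with denominator <= 13 is p_1/q_1 = 3/1.
The closest fraction with denominator <= 13 is either p_1/q_1 or the intermediate fraction (k*p_1 + p_0)/(k*q_1 + q_0) with the largest k >= 1 whose denominator stays <= 13; these approach x as k grows, and every other convergent or intermediate fraction in range is farther away.
Largest k: floor((13 - q_0)/q_1) = floor((13 - 1)/1) = 12.
That gives (12*3 + 2)/(12*1 + 1) = 38/13.
Compare the errors: |x - 3/1| = |89*1 - 3*30|/(30*1) = 1/30, and |x - 38/13| = |89*13 - 38*30|/(30*13) = 17/390.
Cross-multiplying, 1*390 = 390 < 510 = 17*30, so 1/30 is smaller: the convergent 3/1 is closer to x than 38/13.

3/1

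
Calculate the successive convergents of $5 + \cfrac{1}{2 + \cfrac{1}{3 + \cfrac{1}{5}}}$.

5/1, 11/2, 38/7, 201/37

Using the convergent recurrence p_i = a_i*p_{i-1} + p_{i-2}, q_i = a_i*q_{i-1} + q_{i-2} with p_{-2}=0, p_{-1}=1, q_{-2}=1, q_{-1}=0:
  i=0: a_0=5, p_0 = 5*1 + 0 = 5, q_0 = 5*0 + 1 = 1.
  i=1: a_1=2, p_1 = 2*5 + 1 = 11, q_1 = 2*1 + 0 = 2.
  i=2: a_2=3, p_2 = 3*11 + 5 = 38, q_2 = 3*2 + 1 = 7.
  i=3: a_3=5, p_3 = 5*38 + 11 = 201, q_3 = 5*7 + 2 = 37.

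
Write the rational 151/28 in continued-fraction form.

[5; 2, 1, 1, 5]

Run the Euclidean algorithm on 151 and 28; the successive quotients are the partial quotients a_0, a_1, ... (each step inverts the fractional part left over by the previous one):
  151 = 5*28 + 11, so a_0 = 5.
  28 = 2*11 + 6, so a_1 = 2.
  11 = 1*6 + 5, so a_2 = 1.
  6 = 1*5 + 1, so a_3 = 1.
  5 = 5*1 + 0, so a_4 = 5.
The remainder reaches 0 after 5 divisions, so the expansion has 5 partial quotients, read off in order.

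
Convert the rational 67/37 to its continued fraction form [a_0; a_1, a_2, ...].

[1; 1, 4, 3, 2]

Run the Euclidean algorithm on 67 and 37; the successive quotients are the partial quotients a_0, a_1, ... (each step inverts the fractional part left over by the previous one):
  67 = 1*37 + 30, so a_0 = 1.
  37 = 1*30 + 7, so a_1 = 1.
  30 = 4*7 + 2, so a_2 = 4.
  7 = 3*2 + 1, so a_3 = 3.
  2 = 2*1 + 0, so a_4 = 2.
The remainder reaches 0 after 5 divisions, so the expansion has 5 partial quotients, read off in order.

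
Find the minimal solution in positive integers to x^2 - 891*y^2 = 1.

First expand sqrt(891) as a continued fraction. With x_i = (sqrt(891) + m_i)/d_i and (m_0, d_0) = (0, 1): a_0 = floor(sqrt(891)) = 29, since 29^2 = 841 <= 891 < 900 = 30^2.
Iterate m_{i+1} = d_i*a_i - m_i, d_{i+1} = (891 - m_{i+1}^2)/d_i, a_{i+1} = floor((a_0 + m_{i+1})/d_{i+1}):
  m_1 = 1*29 - 0 = 29, d_1 = (891 - 29^2)/1 = 50/1 = 50, a_1 = floor((29 + 29)/50) = 1.
  m_2 = 50*1 - 29 = 21, d_2 = (891 - 21^2)/50 = 450/50 = 9, a_2 = floor((29 + 21)/9) = 5.
  m_3 = 9*5 - 21 = 24, d_3 = (891 - 24^2)/9 = 315/9 = 35, a_3 = floor((29 + 24)/35) = 1.
  m_4 = 35*1 - 24 = 11, d_4 = (891 - 11^2)/35 = 770/35 = 22, a_4 = floor((29 + 11)/22) = 1.
  m_5 = 22*1 - 11 = 11, d_5 = (891 - 11^2)/22 = 770/22 = 35, a_5 = floor((29 + 11)/35) = 1.
  m_6 = 35*1 - 11 = 24, d_6 = (891 - 24^2)/35 = 315/35 = 9, a_6 = floor((29 + 24)/9) = 5.
  m_7 = 9*5 - 24 = 21, d_7 = (891 - 21^2)/9 = 450/9 = 50, a_7 = floor((29 + 21)/50) = 1.
  m_8 = 50*1 - 21 = 29, d_8 = (891 - 29^2)/50 = 50/50 = 1, a_8 = floor((29 + 29)/1) = 58.
  m_9 = 1*58 - 29 = 29, d_9 = (891 - 29^2)/1 = 50/1 = 50: (m_9, d_9) = (m_1, d_1) = (29, 50), so from here the quotients repeat a_1, ..., a_8; the period length is 8.
So sqrt(891) = [29; (1, 5, 1, 1, 1, 5, 1, 58)] with period length k = 8.
k is even, so the fundamental solution of x^2 - 891y^2 = 1 is (p_{k-1}, q_{k-1}) = (p_7, q_7); compute convergents through index 7.
Convergents (p_i = a_i*p_{i-1} + p_{i-2}, q_i = a_i*q_{i-1} + q_{i-2} with p_{-2}=0, p_{-1}=1, q_{-2}=1, q_{-1}=0):
  i=0: a_0=29, p_0 = 29*1 + 0 = 29, q_0 = 29*0 + 1 = 1.
  i=1: a_1=1, p_1 = 1*29 + 1 = 30, q_1 = 1*1 + 0 = 1.
  i=2: a_2=5, p_2 = 5*30 + 29 = 179, q_2 = 5*1 + 1 = 6.
  i=3: a_3=1, p_3 = 1*179 + 30 = 209, q_3 = 1*6 + 1 = 7.
  i=4: a_4=1, p_4 = 1*209 + 179 = 388, q_4 = 1*7 + 6 = 13.
  i=5: a_5=1, p_5 = 1*388 + 209 = 597, q_5 = 1*13 + 7 = 20.
  i=6: a_6=5, p_6 = 5*597 + 388 = 3373, q_6 = 5*20 + 13 = 113.
  i=7: a_7=1, p_7 = 1*3373 + 597 = 3970, q_7 = 1*113 + 20 = 133.
Check: 3970^2 - 891*133^2 = 15760900 - 15760899 = 1, so (x, y) = (3970, 133) solves the equation, and by the theorem it is the least positive solution.

(x, y) = (3970, 133)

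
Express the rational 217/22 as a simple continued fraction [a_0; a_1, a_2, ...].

[9; 1, 6, 3]

Run the Euclidean algorithm on 217 and 22; the successive quotients are the partial quotients a_0, a_1, ... (each step inverts the fractional part left over by the previous one):
  217 = 9*22 + 19, so a_0 = 9.
  22 = 1*19 + 3, so a_1 = 1.
  19 = 6*3 + 1, so a_2 = 6.
  3 = 3*1 + 0, so a_3 = 3.
The remainder reaches 0 after 4 divisions, so the expansion has 4 partial quotients, read off in order.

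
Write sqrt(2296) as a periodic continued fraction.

[47; (1, 10, 1, 94)]

Write x_i = (sqrt(2296) + m_i)/d_i with (m_0, d_0) = (0, 1). a_0 = floor(sqrt(2296)) = 47, since 47^2 = 2209 <= 2296 < 2304 = 48^2.
Iterate m_{i+1} = d_i*a_i - m_i, d_{i+1} = (2296 - m_{i+1}^2)/d_i, a_{i+1} = floor((a_0 + m_{i+1})/d_{i+1}):
  m_1 = 1*47 - 0 = 47, d_1 = (2296 - 47^2)/1 = 87/1 = 87, a_1 = floor((47 + 47)/87) = 1.
  m_2 = 87*1 - 47 = 40, d_2 = (2296 - 40^2)/87 = 696/87 = 8, a_2 = floor((47 + 40)/8) = 10.
  m_3 = 8*10 - 40 = 40, d_3 = (2296 - 40^2)/8 = 696/8 = 87, a_3 = floor((47 + 40)/87) = 1.
  m_4 = 87*1 - 40 = 47, d_4 = (2296 - 47^2)/87 = 87/87 = 1, a_4 = floor((47 + 47)/1) = 94.
  m_5 = 1*94 - 47 = 47, d_5 = (2296 - 47^2)/1 = 87/1 = 87: (m_5, d_5) = (m_1, d_1) = (47, 87), so from here the quotients repeat a_1, ..., a_4; the period length is 4.
Hence the expansion of sqrt(2296) is a_0 = 47 followed by the repeating block 1, 10, 1, 94 (period 4).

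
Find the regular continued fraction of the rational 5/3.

Run the Euclidean algorithm on 5 and 3; the successive quotients are the partial quotients a_0, a_1, ... (each step inverts the fractional part left over by the previous one):
  5 = 1*3 + 2, so a_0 = 1.
  3 = 1*2 + 1, so a_1 = 1.
  2 = 2*1 + 0, so a_2 = 2.
The remainder reaches 0 after 3 divisions, so the expansion has 3 partial quotients, read off in order.

[1; 1, 2]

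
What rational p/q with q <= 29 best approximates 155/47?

89/27

Expand x = 155/47 as a continued fraction with the Euclidean algorithm:
  155 = 3*47 + 14, so a_0 = 3.
  47 = 3*14 + 5, so a_1 = 3.
  14 = 2*5 + 4, so a_2 = 2.
  5 = 1*4 + 1, so a_3 = 1.
  4 = 4*1 + 0, so a_4 = 4.
so x = [3; 3, 2, 1, 4].
Convergents (p_i = a_i*p_{i-1} + p_{i-2}, q_i = a_i*q_{i-1} + q_{i-2} with p_{-2}=0, p_{-1}=1, q_{-2}=1, q_{-1}=0), until the denominator exceeds 29:
  i=0: a_0=3, p_0 = 3*1 + 0 = 3, q_0 = 3*0 + 1 = 1.
  i=1: a_1=3, p_1 = 3*3 + 1 = 10, q_1 = 3*1 + 0 = 3.
  i=2: a_2=2, p_2 = 2*10 + 3 = 23, q_2 = 2*3 + 1 = 7.
  i=3: a_3=1, p_3 = 1*23 + 10 = 33, q_3 = 1*7 + 3 = 10.
  i=4: a_4=4, p_4 = 4*33 + 23 = 155, q_4 = 4*10 + 7 = 47.
q_4 = 47 > 29, so the last convergent with denominator <= 29 is p_3/q_3 = 33/10.
The closest fraction with denominator <= 29 is either p_3/q_3 or the intermediate fraction (k*p_3 + p_2)/(k*q_3 + q_2) with the largest k >= 1 whose denominator stays <= 29; these approach x as k grows, and every other convergent or intermediate fraction in range is farther away.
Largest k: floor((29 - q_2)/q_3) = floor((29 - 7)/10) = 2.
That gives (2*33 + 23)/(2*10 + 7) = 89/27.
Compare the errors: |x - 33/10| = |155*10 - 33*47|/(47*10) = 1/470, and |x - 89/27| = |155*27 - 89*47|/(47*27) = 2/1269.
Cross-multiplying, 2*470 = 940 < 1269 = 1*1269, so 2/1269 is smaller: the intermediate fraction 89/27 is closer to x than 33/10.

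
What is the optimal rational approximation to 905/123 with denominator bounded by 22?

103/14

Expand x = 905/123 as a continued fraction with the Euclidean algorithm:
  905 = 7*123 + 44, so a_0 = 7.
  123 = 2*44 + 35, so a_1 = 2.
  44 = 1*35 + 9, so a_2 = 1.
  35 = 3*9 + 8, so a_3 = 3.
  9 = 1*8 + 1, so a_4 = 1.
  8 = 8*1 + 0, so a_5 = 8.
so x = [7; 2, 1, 3, 1, 8].
Convergents (p_i = a_i*p_{i-1} + p_{i-2}, q_i = a_i*q_{i-1} + q_{i-2} with p_{-2}=0, p_{-1}=1, q_{-2}=1, q_{-1}=0), until the denominator exceeds 22:
  i=0: a_0=7, p_0 = 7*1 + 0 = 7, q_0 = 7*0 + 1 = 1.
  i=1: a_1=2, p_1 = 2*7 + 1 = 15, q_1 = 2*1 + 0 = 2.
  i=2: a_2=1, p_2 = 1*15 + 7 = 22, q_2 = 1*2 + 1 = 3.
  i=3: a_3=3, p_3 = 3*22 + 15 = 81, q_3 = 3*3 + 2 = 11.
  i=4: a_4=1, p_4 = 1*81 + 22 = 103, q_4 = 1*11 + 3 = 14.
  i=5: a_5=8, p_5 = 8*103 + 81 = 905, q_5 = 8*14 + 11 = 123.
q_5 = 123 > 22, so the last convergent with denominator <= 22 is p_4/q_4 = 103/14.
The closest fraction with denominator <= 22 is either p_4/q_4 or the intermediate fraction (k*p_4 + p_3)/(k*q_4 + q_3) with the largest k >= 1 whose denominator stays <= 22; these approach x as k grows, and every other convergent or intermediate fraction in range is farther away.
Largest k: floor((22 - q_3)/q_4) = floor((22 - 11)/14) = 0.
Since k = 0, no intermediate fraction beyond p_4/q_4 has denominator <= 22, so the convergent 103/14 is the closest (its error is |905*14 - 103*123|/(123*14) = 1/1722).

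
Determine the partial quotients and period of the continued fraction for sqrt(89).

Write x_i = (sqrt(89) + m_i)/d_i with (m_0, d_0) = (0, 1). a_0 = floor(sqrt(89)) = 9, since 9^2 = 81 <= 89 < 100 = 10^2.
Iterate m_{i+1} = d_i*a_i - m_i, d_{i+1} = (89 - m_{i+1}^2)/d_i, a_{i+1} = floor((a_0 + m_{i+1})/d_{i+1}):
  m_1 = 1*9 - 0 = 9, d_1 = (89 - 9^2)/1 = 8/1 = 8, a_1 = floor((9 + 9)/8) = 2.
  m_2 = 8*2 - 9 = 7, d_2 = (89 - 7^2)/8 = 40/8 = 5, a_2 = floor((9 + 7)/5) = 3.
  m_3 = 5*3 - 7 = 8, d_3 = (89 - 8^2)/5 = 25/5 = 5, a_3 = floor((9 + 8)/5) = 3.
  m_4 = 5*3 - 8 = 7, d_4 = (89 - 7^2)/5 = 40/5 = 8, a_4 = floor((9 + 7)/8) = 2.
  m_5 = 8*2 - 7 = 9, d_5 = (89 - 9^2)/8 = 8/8 = 1, a_5 = floor((9 + 9)/1) = 18.
  m_6 = 1*18 - 9 = 9, d_6 = (89 - 9^2)/1 = 8/1 = 8: (m_6, d_6) = (m_1, d_1) = (9, 8), so from here the quotients repeat a_1, ..., a_5; the period length is 5.
Hence the expansion of sqrt(89) is a_0 = 9 followed by the repeating block 2, 3, 3, 2, 18 (period 5).

[9; (2, 3, 3, 2, 18)]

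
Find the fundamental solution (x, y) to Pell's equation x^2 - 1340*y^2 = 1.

(x, y) = (729631, 19932)

First expand sqrt(1340) as a continued fraction. With x_i = (sqrt(1340) + m_i)/d_i and (m_0, d_0) = (0, 1): a_0 = floor(sqrt(1340)) = 36, since 36^2 = 1296 <= 1340 < 1369 = 37^2.
Iterate m_{i+1} = d_i*a_i - m_i, d_{i+1} = (1340 - m_{i+1}^2)/d_i, a_{i+1} = floor((a_0 + m_{i+1})/d_{i+1}):
  m_1 = 1*36 - 0 = 36, d_1 = (1340 - 36^2)/1 = 44/1 = 44, a_1 = floor((36 + 36)/44) = 1.
  m_2 = 44*1 - 36 = 8, d_2 = (1340 - 8^2)/44 = 1276/44 = 29, a_2 = floor((36 + 8)/29) = 1.
  m_3 = 29*1 - 8 = 21, d_3 = (1340 - 21^2)/29 = 899/29 = 31, a_3 = floor((36 + 21)/31) = 1.
  m_4 = 31*1 - 21 = 10, d_4 = (1340 - 10^2)/31 = 1240/31 = 40, a_4 = floor((36 + 10)/40) = 1.
  m_5 = 40*1 - 10 = 30, d_5 = (1340 - 30^2)/40 = 440/40 = 11, a_5 = floor((36 + 30)/11) = 6.
  m_6 = 11*6 - 30 = 36, d_6 = (1340 - 36^2)/11 = 44/11 = 4, a_6 = floor((36 + 36)/4) = 18.
  m_7 = 4*18 - 36 = 36, d_7 = (1340 - 36^2)/4 = 44/4 = 11, a_7 = floor((36 + 36)/11) = 6.
  m_8 = 11*6 - 36 = 30, d_8 = (1340 - 30^2)/11 = 440/11 = 40, a_8 = floor((36 + 30)/40) = 1.
  m_9 = 40*1 - 30 = 10, d_9 = (1340 - 10^2)/40 = 1240/40 = 31, a_9 = floor((36 + 10)/31) = 1.
  m_10 = 31*1 - 10 = 21, d_10 = (1340 - 21^2)/31 = 899/31 = 29, a_10 = floor((36 + 21)/29) = 1.
  m_11 = 29*1 - 21 = 8, d_11 = (1340 - 8^2)/29 = 1276/29 = 44, a_11 = floor((36 + 8)/44) = 1.
  m_12 = 44*1 - 8 = 36, d_12 = (1340 - 36^2)/44 = 44/44 = 1, a_12 = floor((36 + 36)/1) = 72.
  m_13 = 1*72 - 36 = 36, d_13 = (1340 - 36^2)/1 = 44/1 = 44: (m_13, d_13) = (m_1, d_1) = (36, 44), so from here the quotients repeat a_1, ..., a_12; the period length is 12.
So sqrt(1340) = [36; (1, 1, 1, 1, 6, 18, 6, 1, 1, 1, 1, 72)] with period length k = 12.
k is even, so the fundamental solution of x^2 - 1340y^2 = 1 is (p_{k-1}, q_{k-1}) = (p_11, q_11); compute convergents through index 11.
Convergents (p_i = a_i*p_{i-1} + p_{i-2}, q_i = a_i*q_{i-1} + q_{i-2} with p_{-2}=0, p_{-1}=1, q_{-2}=1, q_{-1}=0):
  i=0: a_0=36, p_0 = 36*1 + 0 = 36, q_0 = 36*0 + 1 = 1.
  i=1: a_1=1, p_1 = 1*36 + 1 = 37, q_1 = 1*1 + 0 = 1.
  i=2: a_2=1, p_2 = 1*37 + 36 = 73, q_2 = 1*1 + 1 = 2.
  i=3: a_3=1, p_3 = 1*73 + 37 = 110, q_3 = 1*2 + 1 = 3.
  i=4: a_4=1, p_4 = 1*110 + 73 = 183, q_4 = 1*3 + 2 = 5.
  i=5: a_5=6, p_5 = 6*183 + 110 = 1208, q_5 = 6*5 + 3 = 33.
  i=6: a_6=18, p_6 = 18*1208 + 183 = 21927, q_6 = 18*33 + 5 = 599.
  i=7: a_7=6, p_7 = 6*21927 + 1208 = 132770, q_7 = 6*599 + 33 = 3627.
  i=8: a_8=1, p_8 = 1*132770 + 21927 = 154697, q_8 = 1*3627 + 599 = 4226.
  i=9: a_9=1, p_9 = 1*154697 + 132770 = 287467, q_9 = 1*4226 + 3627 = 7853.
  i=10: a_10=1, p_10 = 1*287467 + 154697 = 442164, q_10 = 1*7853 + 4226 = 12079.
  i=11: a_11=1, p_11 = 1*442164 + 287467 = 729631, q_11 = 1*12079 + 7853 = 19932.
Check: 729631^2 - 1340*19932^2 = 532361396161 - 532361396160 = 1, so (x, y) = (729631, 19932) solves the equation, and by the theorem it is the least positive solution.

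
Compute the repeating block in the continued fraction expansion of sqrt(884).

Write x_i = (sqrt(884) + m_i)/d_i with (m_0, d_0) = (0, 1). a_0 = floor(sqrt(884)) = 29, since 29^2 = 841 <= 884 < 900 = 30^2.
Iterate m_{i+1} = d_i*a_i - m_i, d_{i+1} = (884 - m_{i+1}^2)/d_i, a_{i+1} = floor((a_0 + m_{i+1})/d_{i+1}):
  m_1 = 1*29 - 0 = 29, d_1 = (884 - 29^2)/1 = 43/1 = 43, a_1 = floor((29 + 29)/43) = 1.
  m_2 = 43*1 - 29 = 14, d_2 = (884 - 14^2)/43 = 688/43 = 16, a_2 = floor((29 + 14)/16) = 2.
  m_3 = 16*2 - 14 = 18, d_3 = (884 - 18^2)/16 = 560/16 = 35, a_3 = floor((29 + 18)/35) = 1.
  m_4 = 35*1 - 18 = 17, d_4 = (884 - 17^2)/35 = 595/35 = 17, a_4 = floor((29 + 17)/17) = 2.
  m_5 = 17*2 - 17 = 17, d_5 = (884 - 17^2)/17 = 595/17 = 35, a_5 = floor((29 + 17)/35) = 1.
  m_6 = 35*1 - 17 = 18, d_6 = (884 - 18^2)/35 = 560/35 = 16, a_6 = floor((29 + 18)/16) = 2.
  m_7 = 16*2 - 18 = 14, d_7 = (884 - 14^2)/16 = 688/16 = 43, a_7 = floor((29 + 14)/43) = 1.
  m_8 = 43*1 - 14 = 29, d_8 = (884 - 29^2)/43 = 43/43 = 1, a_8 = floor((29 + 29)/1) = 58.
  m_9 = 1*58 - 29 = 29, d_9 = (884 - 29^2)/1 = 43/1 = 43: (m_9, d_9) = (m_1, d_1) = (29, 43), so from here the quotients repeat a_1, ..., a_8; the period length is 8.
Hence the expansion of sqrt(884) is a_0 = 29 followed by the repeating block 1, 2, 1, 2, 1, 2, 1, 58 (period 8).

[29; (1, 2, 1, 2, 1, 2, 1, 58)]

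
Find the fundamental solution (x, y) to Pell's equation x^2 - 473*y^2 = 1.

(x, y) = (87, 4)

First expand sqrt(473) as a continued fraction. With x_i = (sqrt(473) + m_i)/d_i and (m_0, d_0) = (0, 1): a_0 = floor(sqrt(473)) = 21, since 21^2 = 441 <= 473 < 484 = 22^2.
Iterate m_{i+1} = d_i*a_i - m_i, d_{i+1} = (473 - m_{i+1}^2)/d_i, a_{i+1} = floor((a_0 + m_{i+1})/d_{i+1}):
  m_1 = 1*21 - 0 = 21, d_1 = (473 - 21^2)/1 = 32/1 = 32, a_1 = floor((21 + 21)/32) = 1.
  m_2 = 32*1 - 21 = 11, d_2 = (473 - 11^2)/32 = 352/32 = 11, a_2 = floor((21 + 11)/11) = 2.
  m_3 = 11*2 - 11 = 11, d_3 = (473 - 11^2)/11 = 352/11 = 32, a_3 = floor((21 + 11)/32) = 1.
  m_4 = 32*1 - 11 = 21, d_4 = (473 - 21^2)/32 = 32/32 = 1, a_4 = floor((21 + 21)/1) = 42.
  m_5 = 1*42 - 21 = 21, d_5 = (473 - 21^2)/1 = 32/1 = 32: (m_5, d_5) = (m_1, d_1) = (21, 32), so from here the quotients repeat a_1, ..., a_4; the period length is 4.
So sqrt(473) = [21; (1, 2, 1, 42)] with period length k = 4.
k is even, so the fundamental solution of x^2 - 473y^2 = 1 is (p_{k-1}, q_{k-1}) = (p_3, q_3); compute convergents through index 3.
Convergents (p_i = a_i*p_{i-1} + p_{i-2}, q_i = a_i*q_{i-1} + q_{i-2} with p_{-2}=0, p_{-1}=1, q_{-2}=1, q_{-1}=0):
  i=0: a_0=21, p_0 = 21*1 + 0 = 21, q_0 = 21*0 + 1 = 1.
  i=1: a_1=1, p_1 = 1*21 + 1 = 22, q_1 = 1*1 + 0 = 1.
  i=2: a_2=2, p_2 = 2*22 + 21 = 65, q_2 = 2*1 + 1 = 3.
  i=3: a_3=1, p_3 = 1*65 + 22 = 87, q_3 = 1*3 + 1 = 4.
Check: 87^2 - 473*4^2 = 7569 - 7568 = 1, so (x, y) = (87, 4) solves the equation, and by the theorem it is the least positive solution.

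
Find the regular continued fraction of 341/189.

[1; 1, 4, 9, 4]

Run the Euclidean algorithm on 341 and 189; the successive quotients are the partial quotients a_0, a_1, ... (each step inverts the fractional part left over by the previous one):
  341 = 1*189 + 152, so a_0 = 1.
  189 = 1*152 + 37, so a_1 = 1.
  152 = 4*37 + 4, so a_2 = 4.
  37 = 9*4 + 1, so a_3 = 9.
  4 = 4*1 + 0, so a_4 = 4.
The remainder reaches 0 after 5 divisions, so the expansion has 5 partial quotients, read off in order.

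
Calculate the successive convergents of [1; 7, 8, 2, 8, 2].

Using the convergent recurrence p_i = a_i*p_{i-1} + p_{i-2}, q_i = a_i*q_{i-1} + q_{i-2} with p_{-2}=0, p_{-1}=1, q_{-2}=1, q_{-1}=0:
  i=0: a_0=1, p_0 = 1*1 + 0 = 1, q_0 = 1*0 + 1 = 1.
  i=1: a_1=7, p_1 = 7*1 + 1 = 8, q_1 = 7*1 + 0 = 7.
  i=2: a_2=8, p_2 = 8*8 + 1 = 65, q_2 = 8*7 + 1 = 57.
  i=3: a_3=2, p_3 = 2*65 + 8 = 138, q_3 = 2*57 + 7 = 121.
  i=4: a_4=8, p_4 = 8*138 + 65 = 1169, q_4 = 8*121 + 57 = 1025.
  i=5: a_5=2, p_5 = 2*1169 + 138 = 2476, q_5 = 2*1025 + 121 = 2171.

1/1, 8/7, 65/57, 138/121, 1169/1025, 2476/2171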